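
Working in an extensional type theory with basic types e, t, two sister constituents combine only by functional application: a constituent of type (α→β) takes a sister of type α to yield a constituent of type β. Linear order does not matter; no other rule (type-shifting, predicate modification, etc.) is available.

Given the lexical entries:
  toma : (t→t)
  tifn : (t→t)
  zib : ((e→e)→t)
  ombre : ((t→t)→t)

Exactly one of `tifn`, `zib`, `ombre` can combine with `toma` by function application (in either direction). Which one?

tifn : (t→t) — does not combine with toma.
zib : ((e→e)→t) — does not combine with toma.
ombre — combines: ombre : ((t→t)→t) takes toma : (t→t) as argument, giving t.

ombre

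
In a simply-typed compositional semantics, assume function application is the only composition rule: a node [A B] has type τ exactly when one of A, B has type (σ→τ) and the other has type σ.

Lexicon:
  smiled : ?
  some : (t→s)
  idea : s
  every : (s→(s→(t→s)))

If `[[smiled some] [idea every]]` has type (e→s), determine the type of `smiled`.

((t→s)→((s→(t→s))→(e→s)))

[[smiled some] [idea every]] is required to be (e→s). [idea every] : (s→(t→s)) cannot yield (e→s) as functor, so [smiled some] : ((s→(t→s))→(e→s)).
[smiled some] is required to be ((s→(t→s))→(e→s)). some : (t→s) cannot yield ((s→(t→s))→(e→s)) as functor, so smiled : ((t→s)→((s→(t→s))→(e→s))).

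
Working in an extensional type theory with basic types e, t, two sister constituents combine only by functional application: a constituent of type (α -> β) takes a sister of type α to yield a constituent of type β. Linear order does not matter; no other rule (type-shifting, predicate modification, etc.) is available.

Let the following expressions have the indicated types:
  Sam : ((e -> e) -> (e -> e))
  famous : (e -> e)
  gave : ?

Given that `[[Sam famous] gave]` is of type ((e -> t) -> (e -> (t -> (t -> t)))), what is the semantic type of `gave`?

For [[Sam famous] gave] to have type ((e -> t) -> (e -> (t -> (t -> t)))) with [Sam famous] of type (e -> e), gave must be the function: gave : ((e -> e) -> ((e -> t) -> (e -> (t -> (t -> t))))).

((e -> e) -> ((e -> t) -> (e -> (t -> (t -> t)))))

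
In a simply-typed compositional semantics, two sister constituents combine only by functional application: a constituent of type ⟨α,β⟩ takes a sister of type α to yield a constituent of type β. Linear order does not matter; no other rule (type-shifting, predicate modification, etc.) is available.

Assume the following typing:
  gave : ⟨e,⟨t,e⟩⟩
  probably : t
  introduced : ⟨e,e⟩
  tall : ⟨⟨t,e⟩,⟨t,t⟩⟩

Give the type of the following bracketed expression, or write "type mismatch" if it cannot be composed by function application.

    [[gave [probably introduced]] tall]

[probably introduced]: t and ⟨e,e⟩ cannot combine by function application — type clash.

type mismatch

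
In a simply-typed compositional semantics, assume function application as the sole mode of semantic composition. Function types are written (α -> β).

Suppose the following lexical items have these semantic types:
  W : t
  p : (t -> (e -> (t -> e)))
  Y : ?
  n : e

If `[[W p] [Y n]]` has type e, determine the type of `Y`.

(e -> ((e -> (t -> e)) -> e))

For [[W p] [Y n]] to have type e with [W p] of type (e -> (t -> e)), [Y n] must be the function: [Y n] : ((e -> (t -> e)) -> e).
For [Y n] to have type ((e -> (t -> e)) -> e) with n of type e, Y must be the function: Y : (e -> ((e -> (t -> e)) -> e)).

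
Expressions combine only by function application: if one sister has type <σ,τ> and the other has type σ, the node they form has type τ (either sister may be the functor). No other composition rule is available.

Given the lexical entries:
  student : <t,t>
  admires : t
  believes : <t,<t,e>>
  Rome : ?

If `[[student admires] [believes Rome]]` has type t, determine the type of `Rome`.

<<t,<t,e>>,<t,t>>

[[student admires] [believes Rome]] is required to be t. [student admires] : t cannot yield t as functor, so [believes Rome] : <t,t>.
[believes Rome] is required to be <t,t>. believes : <t,<t,e>> cannot yield <t,t> as functor, so Rome : <<t,<t,e>>,<t,t>>.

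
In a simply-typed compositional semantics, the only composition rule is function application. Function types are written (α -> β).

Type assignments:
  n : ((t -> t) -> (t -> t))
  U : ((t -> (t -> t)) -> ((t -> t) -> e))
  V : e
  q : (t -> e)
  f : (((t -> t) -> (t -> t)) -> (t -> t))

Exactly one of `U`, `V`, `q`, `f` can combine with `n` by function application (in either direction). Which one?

f

U : ((t -> (t -> t)) -> ((t -> t) -> e)) — neither side's domain matches the other.
V : e — neither side's domain matches the other.
q : (t -> e) — neither side's domain matches the other.
f — combines: f : (((t -> t) -> (t -> t)) -> (t -> t)) takes n : ((t -> t) -> (t -> t)) as argument, giving (t -> t).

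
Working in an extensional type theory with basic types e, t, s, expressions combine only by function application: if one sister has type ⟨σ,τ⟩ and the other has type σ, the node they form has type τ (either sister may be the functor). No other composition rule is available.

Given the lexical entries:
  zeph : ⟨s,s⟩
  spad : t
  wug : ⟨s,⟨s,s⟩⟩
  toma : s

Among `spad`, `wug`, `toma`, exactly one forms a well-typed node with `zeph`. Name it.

toma

spad : t — neither side's domain matches the other.
wug : ⟨s,⟨s,s⟩⟩ — neither side's domain matches the other.
toma — combines: zeph : ⟨s,s⟩ takes toma : s as argument, giving s.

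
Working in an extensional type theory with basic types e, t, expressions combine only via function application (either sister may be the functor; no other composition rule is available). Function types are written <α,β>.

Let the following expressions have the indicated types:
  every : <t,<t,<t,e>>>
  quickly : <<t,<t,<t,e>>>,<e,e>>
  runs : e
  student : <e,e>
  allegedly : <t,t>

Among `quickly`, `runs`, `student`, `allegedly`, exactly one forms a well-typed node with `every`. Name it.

quickly — combines: quickly : <<t,<t,<t,e>>>,<e,e>> takes every : <t,<t,<t,e>>> as argument, giving <e,e>.
runs : e — neither side's domain matches the other.
student : <e,e> — neither side's domain matches the other.
allegedly : <t,t> — neither side's domain matches the other.

quickly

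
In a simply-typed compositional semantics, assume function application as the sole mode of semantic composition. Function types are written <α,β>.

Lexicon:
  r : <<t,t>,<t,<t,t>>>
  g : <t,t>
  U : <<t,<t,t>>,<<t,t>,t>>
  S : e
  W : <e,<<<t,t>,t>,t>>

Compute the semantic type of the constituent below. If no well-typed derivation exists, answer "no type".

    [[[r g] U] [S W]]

[r g]: functor r : <<t,t>,<t,<t,t>>>, argument g : <t,t>; result <t,<t,t>>.
[[r g] U]: functor U : <<t,<t,t>>,<<t,t>,t>>, argument [r g] : <t,<t,t>>; result <<t,t>,t>.
[S W]: functor W : <e,<<<t,t>,t>,t>>, argument S : e; result <<<t,t>,t>,t>.
[[[r g] U] [S W]]: functor [S W] : <<<t,t>,t>,t>, argument [[r g] U] : <<t,t>,t>; result t.

t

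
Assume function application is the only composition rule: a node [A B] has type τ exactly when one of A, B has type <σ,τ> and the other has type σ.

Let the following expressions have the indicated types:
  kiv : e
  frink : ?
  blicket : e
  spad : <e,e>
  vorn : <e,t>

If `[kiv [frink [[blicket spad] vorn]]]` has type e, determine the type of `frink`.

<t,<e,e>>

[kiv [frink [[blicket spad] vorn]]] is required to be e. kiv : e cannot yield e as functor, so [frink [[blicket spad] vorn]] : <e,e>.
[frink [[blicket spad] vorn]] is required to be <e,e>. [[blicket spad] vorn] : t cannot yield <e,e> as functor, so frink : <t,<e,e>>.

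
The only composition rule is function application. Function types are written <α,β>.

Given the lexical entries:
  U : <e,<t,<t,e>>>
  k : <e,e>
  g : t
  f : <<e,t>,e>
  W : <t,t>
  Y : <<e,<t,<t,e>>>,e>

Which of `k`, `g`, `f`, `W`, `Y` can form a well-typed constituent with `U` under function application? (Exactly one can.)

Y

k : <e,e> — U needs e; k needs e; neither fits.
g : t — U needs e; g needs nothing (atomic); neither fits.
f : <<e,t>,e> — U needs e; f needs <e,t>; neither fits.
W : <t,t> — U needs e; W needs t; neither fits.
Y — combines: Y : <<e,<t,<t,e>>>,e> takes U : <e,<t,<t,e>>> as argument, giving e.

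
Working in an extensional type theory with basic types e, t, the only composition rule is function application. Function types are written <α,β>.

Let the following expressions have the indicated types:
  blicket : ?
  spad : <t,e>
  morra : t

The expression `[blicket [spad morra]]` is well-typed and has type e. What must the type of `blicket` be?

[blicket [spad morra]] must have type e. The sister [spad morra] has type e; that is not a function onto e, so blicket must be the functor, of type <e,e>.

<e,e>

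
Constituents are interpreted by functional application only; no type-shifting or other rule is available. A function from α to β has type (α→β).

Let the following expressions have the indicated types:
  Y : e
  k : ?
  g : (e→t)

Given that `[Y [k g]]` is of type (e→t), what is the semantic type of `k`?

((e→t)→(e→(e→t)))

[Y [k g]] is required to be (e→t). Y : e cannot yield (e→t) as functor, so [k g] : (e→(e→t)).
[k g] is required to be (e→(e→t)). g : (e→t) cannot yield (e→(e→t)) as functor, so k : ((e→t)→(e→(e→t))).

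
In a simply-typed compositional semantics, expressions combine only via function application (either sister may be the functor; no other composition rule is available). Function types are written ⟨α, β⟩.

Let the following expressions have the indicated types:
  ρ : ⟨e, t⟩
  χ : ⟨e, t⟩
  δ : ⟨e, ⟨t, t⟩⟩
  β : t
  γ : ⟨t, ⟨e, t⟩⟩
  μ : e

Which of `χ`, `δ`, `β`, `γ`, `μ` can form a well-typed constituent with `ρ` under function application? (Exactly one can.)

μ

χ : ⟨e, t⟩ — ρ needs e; χ needs e; neither fits.
δ : ⟨e, ⟨t, t⟩⟩ — ρ needs e; δ needs e; neither fits.
β : t — ρ needs e; β needs nothing (atomic); neither fits.
γ : ⟨t, ⟨e, t⟩⟩ — ρ needs e; γ needs t; neither fits.
μ — combines: ρ : ⟨e, t⟩ takes μ : e as argument, giving t.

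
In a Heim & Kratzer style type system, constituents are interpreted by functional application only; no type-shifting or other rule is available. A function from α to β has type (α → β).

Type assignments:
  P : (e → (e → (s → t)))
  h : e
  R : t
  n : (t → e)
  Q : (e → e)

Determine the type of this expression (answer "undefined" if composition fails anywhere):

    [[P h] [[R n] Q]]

[P h]: P is (e → (e → (s → t))), h is e; result (e → (s → t)).
[R n]: n is (t → e), R is t; result e.
[[R n] Q]: Q is (e → e), [R n] is e; result e.
[[P h] [[R n] Q]]: [P h] is (e → (s → t)), [[R n] Q] is e; result (s → t).

(s → t)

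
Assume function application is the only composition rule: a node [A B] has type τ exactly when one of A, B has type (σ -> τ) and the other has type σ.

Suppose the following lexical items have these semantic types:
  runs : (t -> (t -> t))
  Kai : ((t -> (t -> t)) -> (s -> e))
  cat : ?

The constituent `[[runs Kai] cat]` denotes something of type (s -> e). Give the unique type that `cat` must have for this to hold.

((s -> e) -> (s -> e))

[[runs Kai] cat] is required to be (s -> e). [runs Kai] : (s -> e) cannot yield (s -> e) as functor, so cat : ((s -> e) -> (s -> e)).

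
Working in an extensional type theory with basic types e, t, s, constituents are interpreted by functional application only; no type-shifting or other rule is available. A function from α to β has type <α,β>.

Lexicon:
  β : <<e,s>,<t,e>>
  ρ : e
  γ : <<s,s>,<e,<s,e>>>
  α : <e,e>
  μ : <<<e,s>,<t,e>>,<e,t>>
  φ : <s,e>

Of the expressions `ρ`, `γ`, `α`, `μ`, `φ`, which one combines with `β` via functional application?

μ

ρ : e — no; β wants <e,s>, and ρ wants nothing (atomic).
γ : <<s,s>,<e,<s,e>>> — no; β wants <e,s>, and γ wants <s,s>.
α : <e,e> — no; β wants <e,s>, and α wants e.
μ — combines: μ : <<<e,s>,<t,e>>,<e,t>> takes β : <<e,s>,<t,e>> as argument, giving <e,t>.
φ : <s,e> — no; β wants <e,s>, and φ wants s.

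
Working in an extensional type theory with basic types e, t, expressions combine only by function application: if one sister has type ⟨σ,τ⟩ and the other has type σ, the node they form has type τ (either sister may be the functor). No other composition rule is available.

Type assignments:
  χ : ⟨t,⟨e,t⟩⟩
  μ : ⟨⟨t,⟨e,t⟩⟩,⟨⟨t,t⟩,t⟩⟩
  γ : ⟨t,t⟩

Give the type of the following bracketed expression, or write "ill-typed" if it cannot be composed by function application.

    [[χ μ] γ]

[χ μ]: functor μ : ⟨⟨t,⟨e,t⟩⟩,⟨⟨t,t⟩,t⟩⟩, argument χ : ⟨t,⟨e,t⟩⟩; result ⟨⟨t,t⟩,t⟩.
[[χ μ] γ]: functor [χ μ] : ⟨⟨t,t⟩,t⟩, argument γ : ⟨t,t⟩; result t.

t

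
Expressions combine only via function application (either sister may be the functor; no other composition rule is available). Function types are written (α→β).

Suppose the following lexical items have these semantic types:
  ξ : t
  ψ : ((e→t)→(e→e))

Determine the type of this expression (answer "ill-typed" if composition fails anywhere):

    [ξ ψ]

ill-typed

[ξ ψ]: t with ((e→t)→(e→e)) — neither is a function whose domain matches the other; composition fails here.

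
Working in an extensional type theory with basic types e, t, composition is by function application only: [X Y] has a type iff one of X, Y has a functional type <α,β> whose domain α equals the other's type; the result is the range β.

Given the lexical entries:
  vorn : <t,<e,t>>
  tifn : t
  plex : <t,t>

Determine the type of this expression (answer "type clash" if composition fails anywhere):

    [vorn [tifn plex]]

<e,t>

[tifn plex]: plex is <t,t>, tifn is t; result t.
[vorn [tifn plex]]: vorn is <t,<e,t>>, [tifn plex] is t; result <e,t>.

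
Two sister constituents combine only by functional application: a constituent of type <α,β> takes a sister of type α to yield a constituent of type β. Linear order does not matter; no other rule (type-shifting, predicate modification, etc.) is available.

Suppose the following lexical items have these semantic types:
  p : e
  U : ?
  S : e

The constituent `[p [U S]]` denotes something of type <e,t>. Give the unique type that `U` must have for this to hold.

[p [U S]] must have type <e,t>. The sister p has type e; that is not a function onto <e,t>, so [U S] must be the functor, of type <e,<e,t>>.
[U S] must have type <e,<e,t>>. The sister S has type e; that is not a function onto <e,<e,t>>, so U must be the functor, of type <e,<e,<e,t>>>.

<e,<e,<e,t>>>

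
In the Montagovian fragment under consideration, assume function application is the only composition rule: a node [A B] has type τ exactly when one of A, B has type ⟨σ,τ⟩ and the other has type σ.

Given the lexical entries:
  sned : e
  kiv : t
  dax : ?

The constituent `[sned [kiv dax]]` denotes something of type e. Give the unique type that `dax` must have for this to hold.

[sned [kiv dax]] must have type e. The sister sned has type e; that is not a function onto e, so [kiv dax] must be the functor, of type ⟨e,e⟩.
[kiv dax] must have type ⟨e,e⟩. The sister kiv has type t; that is not a function onto ⟨e,e⟩, so dax must be the functor, of type ⟨t,⟨e,e⟩⟩.

⟨t,⟨e,e⟩⟩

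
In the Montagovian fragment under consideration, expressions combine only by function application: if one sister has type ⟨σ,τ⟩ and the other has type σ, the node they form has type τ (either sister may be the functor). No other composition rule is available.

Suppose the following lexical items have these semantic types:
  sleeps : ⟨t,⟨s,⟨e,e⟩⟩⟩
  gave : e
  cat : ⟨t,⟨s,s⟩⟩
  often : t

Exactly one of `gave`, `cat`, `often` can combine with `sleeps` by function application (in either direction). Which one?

gave : e — does not combine with sleeps.
cat : ⟨t,⟨s,s⟩⟩ — does not combine with sleeps.
often — combines: sleeps : ⟨t,⟨s,⟨e,e⟩⟩⟩ takes often : t as argument, giving ⟨s,⟨e,e⟩⟩.

often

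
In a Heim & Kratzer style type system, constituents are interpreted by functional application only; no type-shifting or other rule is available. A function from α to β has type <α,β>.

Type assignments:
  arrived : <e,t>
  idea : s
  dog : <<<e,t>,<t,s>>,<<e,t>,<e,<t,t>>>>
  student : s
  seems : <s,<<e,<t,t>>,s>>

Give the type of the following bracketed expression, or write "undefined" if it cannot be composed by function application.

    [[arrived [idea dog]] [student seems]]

[idea dog]: s and <<<e,t>,<t,s>>,<<e,t>,<e,<t,t>>>> cannot combine by function application — type clash.

undefined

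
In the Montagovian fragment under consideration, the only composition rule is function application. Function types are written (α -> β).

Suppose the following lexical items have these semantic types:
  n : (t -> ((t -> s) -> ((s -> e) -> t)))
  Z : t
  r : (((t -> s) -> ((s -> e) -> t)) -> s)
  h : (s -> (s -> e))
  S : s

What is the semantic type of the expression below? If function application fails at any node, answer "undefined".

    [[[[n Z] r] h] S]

[n Z] — n of type (t -> ((t -> s) -> ((s -> e) -> t))) combines with Z of type t: type ((t -> s) -> ((s -> e) -> t)).
[[n Z] r] — r of type (((t -> s) -> ((s -> e) -> t)) -> s) combines with [n Z] of type ((t -> s) -> ((s -> e) -> t)): type s.
[[[n Z] r] h] — h of type (s -> (s -> e)) combines with [[n Z] r] of type s: type (s -> e).
[[[[n Z] r] h] S] — [[[n Z] r] h] of type (s -> e) combines with S of type s: type e.

e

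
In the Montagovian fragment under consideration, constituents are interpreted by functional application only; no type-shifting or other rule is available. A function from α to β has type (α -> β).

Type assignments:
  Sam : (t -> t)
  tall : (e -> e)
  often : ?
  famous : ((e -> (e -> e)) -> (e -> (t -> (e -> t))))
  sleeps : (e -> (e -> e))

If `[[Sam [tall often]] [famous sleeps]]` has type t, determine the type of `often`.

((e -> e) -> ((t -> t) -> ((e -> (t -> (e -> t))) -> t)))

At [[Sam [tall often]] [famous sleeps]] (required: t): [famous sleeps] is (e -> (t -> (e -> t))), which is not a function with range t; hence [Sam [tall often]] is the functor — type ((e -> (t -> (e -> t))) -> t).
At [Sam [tall often]] (required: ((e -> (t -> (e -> t))) -> t)): Sam is (t -> t), which is not a function with range ((e -> (t -> (e -> t))) -> t); hence [tall often] is the functor — type ((t -> t) -> ((e -> (t -> (e -> t))) -> t)).
At [tall often] (required: ((t -> t) -> ((e -> (t -> (e -> t))) -> t))): tall is (e -> e), which is not a function with range ((t -> t) -> ((e -> (t -> (e -> t))) -> t)); hence often is the functor — type ((e -> e) -> ((t -> t) -> ((e -> (t -> (e -> t))) -> t))).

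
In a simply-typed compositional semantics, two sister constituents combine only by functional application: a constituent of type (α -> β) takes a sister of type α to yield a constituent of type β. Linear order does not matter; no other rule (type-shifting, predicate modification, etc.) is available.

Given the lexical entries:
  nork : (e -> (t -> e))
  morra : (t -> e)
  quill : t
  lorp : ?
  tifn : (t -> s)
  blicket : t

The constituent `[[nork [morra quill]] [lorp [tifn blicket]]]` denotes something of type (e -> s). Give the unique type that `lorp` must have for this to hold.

For [[nork [morra quill]] [lorp [tifn blicket]]] to have type (e -> s) with [nork [morra quill]] of type (t -> e), [lorp [tifn blicket]] must be the function: [lorp [tifn blicket]] : ((t -> e) -> (e -> s)).
For [lorp [tifn blicket]] to have type ((t -> e) -> (e -> s)) with [tifn blicket] of type s, lorp must be the function: lorp : (s -> ((t -> e) -> (e -> s))).

(s -> ((t -> e) -> (e -> s)))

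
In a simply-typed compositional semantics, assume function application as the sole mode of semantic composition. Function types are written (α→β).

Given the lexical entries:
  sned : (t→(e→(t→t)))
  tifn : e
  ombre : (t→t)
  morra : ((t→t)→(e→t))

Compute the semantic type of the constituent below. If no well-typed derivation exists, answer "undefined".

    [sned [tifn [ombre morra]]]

(e→(t→t))

[ombre morra]: ((t→t)→(e→t)) applied to (t→t) yields (e→t).
[tifn [ombre morra]]: (e→t) applied to e yields t.
[sned [tifn [ombre morra]]]: (t→(e→(t→t))) applied to t yields (e→(t→t)).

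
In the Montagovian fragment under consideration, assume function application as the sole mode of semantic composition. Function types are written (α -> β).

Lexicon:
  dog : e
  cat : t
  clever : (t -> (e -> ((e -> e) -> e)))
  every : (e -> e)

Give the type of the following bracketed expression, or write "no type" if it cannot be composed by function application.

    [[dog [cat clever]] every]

e

[cat clever]: functor clever : (t -> (e -> ((e -> e) -> e))), argument cat : t; result (e -> ((e -> e) -> e)).
[dog [cat clever]]: functor [cat clever] : (e -> ((e -> e) -> e)), argument dog : e; result ((e -> e) -> e).
[[dog [cat clever]] every]: functor [dog [cat clever]] : ((e -> e) -> e), argument every : (e -> e); result e.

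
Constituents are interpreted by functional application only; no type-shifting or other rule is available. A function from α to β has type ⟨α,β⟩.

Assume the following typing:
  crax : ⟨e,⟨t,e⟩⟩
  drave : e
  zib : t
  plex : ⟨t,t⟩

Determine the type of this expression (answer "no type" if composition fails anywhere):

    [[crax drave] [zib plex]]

e

[crax drave]: crax is ⟨e,⟨t,e⟩⟩, drave is e; result ⟨t,e⟩.
[zib plex]: plex is ⟨t,t⟩, zib is t; result t.
[[crax drave] [zib plex]]: [crax drave] is ⟨t,e⟩, [zib plex] is t; result e.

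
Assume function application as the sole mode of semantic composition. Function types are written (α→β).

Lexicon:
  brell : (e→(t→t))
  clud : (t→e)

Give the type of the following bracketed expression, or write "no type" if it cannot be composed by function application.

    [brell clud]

no type

At [brell clud]: neither (e→(t→t)) nor (t→e) can take the other as argument; the node is ill-typed.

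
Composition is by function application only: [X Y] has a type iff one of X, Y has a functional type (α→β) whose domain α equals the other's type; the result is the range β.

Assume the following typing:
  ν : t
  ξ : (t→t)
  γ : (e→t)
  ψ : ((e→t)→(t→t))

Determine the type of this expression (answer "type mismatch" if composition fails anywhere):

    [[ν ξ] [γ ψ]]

[ν ξ]: ξ is (t→t), ν is t; result t.
[γ ψ]: ψ is ((e→t)→(t→t)), γ is (e→t); result (t→t).
[[ν ξ] [γ ψ]]: [γ ψ] is (t→t), [ν ξ] is t; result t.

t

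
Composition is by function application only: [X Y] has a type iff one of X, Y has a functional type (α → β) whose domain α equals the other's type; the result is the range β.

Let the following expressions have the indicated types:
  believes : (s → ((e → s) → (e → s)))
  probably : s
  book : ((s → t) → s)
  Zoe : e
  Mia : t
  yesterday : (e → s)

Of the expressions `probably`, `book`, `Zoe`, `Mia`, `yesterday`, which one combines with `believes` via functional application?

probably

probably — combines: believes : (s → ((e → s) → (e → s))) takes probably : s as argument, giving ((e → s) → (e → s)).
book : ((s → t) → s) — does not combine with believes.
Zoe : e — does not combine with believes.
Mia : t — does not combine with believes.
yesterday : (e → s) — does not combine with believes.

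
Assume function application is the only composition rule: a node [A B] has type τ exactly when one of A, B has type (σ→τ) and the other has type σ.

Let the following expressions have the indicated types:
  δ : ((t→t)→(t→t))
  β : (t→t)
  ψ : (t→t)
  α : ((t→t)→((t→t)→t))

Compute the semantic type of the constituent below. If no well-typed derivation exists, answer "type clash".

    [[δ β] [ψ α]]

[δ β]: ((t→t)→(t→t)) applied to (t→t) yields (t→t).
[ψ α]: ((t→t)→((t→t)→t)) applied to (t→t) yields ((t→t)→t).
[[δ β] [ψ α]]: ((t→t)→t) applied to (t→t) yields t.

t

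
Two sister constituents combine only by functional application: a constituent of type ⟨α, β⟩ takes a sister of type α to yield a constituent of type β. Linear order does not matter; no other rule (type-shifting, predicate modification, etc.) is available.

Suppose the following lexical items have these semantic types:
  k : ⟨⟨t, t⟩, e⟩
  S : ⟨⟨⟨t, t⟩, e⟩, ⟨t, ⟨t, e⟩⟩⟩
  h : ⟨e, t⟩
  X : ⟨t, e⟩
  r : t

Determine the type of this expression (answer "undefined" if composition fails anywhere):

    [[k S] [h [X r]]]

[k S]: ⟨⟨⟨t, t⟩, e⟩, ⟨t, ⟨t, e⟩⟩⟩ applied to ⟨⟨t, t⟩, e⟩ yields ⟨t, ⟨t, e⟩⟩.
[X r]: ⟨t, e⟩ applied to t yields e.
[h [X r]]: ⟨e, t⟩ applied to e yields t.
[[k S] [h [X r]]]: ⟨t, ⟨t, e⟩⟩ applied to t yields ⟨t, e⟩.

⟨t, e⟩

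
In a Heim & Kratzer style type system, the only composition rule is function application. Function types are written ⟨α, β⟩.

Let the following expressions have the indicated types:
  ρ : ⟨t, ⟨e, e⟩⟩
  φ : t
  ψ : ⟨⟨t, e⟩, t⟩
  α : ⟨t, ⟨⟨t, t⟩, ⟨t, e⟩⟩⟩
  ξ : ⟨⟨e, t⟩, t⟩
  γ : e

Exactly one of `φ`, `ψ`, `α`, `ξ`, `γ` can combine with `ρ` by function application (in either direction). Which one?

φ

φ — combines: ρ : ⟨t, ⟨e, e⟩⟩ takes φ : t as argument, giving ⟨e, e⟩.
ψ : ⟨⟨t, e⟩, t⟩ — ρ needs t; ψ needs ⟨t, e⟩; neither fits.
α : ⟨t, ⟨⟨t, t⟩, ⟨t, e⟩⟩⟩ — ρ needs t; α needs t; neither fits.
ξ : ⟨⟨e, t⟩, t⟩ — ρ needs t; ξ needs ⟨e, t⟩; neither fits.
γ : e — ρ needs t; γ needs nothing (atomic); neither fits.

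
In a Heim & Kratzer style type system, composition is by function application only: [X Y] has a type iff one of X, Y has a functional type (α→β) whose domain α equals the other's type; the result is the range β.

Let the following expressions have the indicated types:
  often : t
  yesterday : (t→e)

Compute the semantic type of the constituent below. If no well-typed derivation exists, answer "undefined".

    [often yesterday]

e

[often yesterday] — yesterday of type (t→e) combines with often of type t: type e.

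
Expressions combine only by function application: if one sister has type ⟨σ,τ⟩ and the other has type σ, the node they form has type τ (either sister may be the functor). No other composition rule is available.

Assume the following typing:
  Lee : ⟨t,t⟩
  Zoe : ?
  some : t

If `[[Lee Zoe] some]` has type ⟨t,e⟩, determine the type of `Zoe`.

⟨⟨t,t⟩,⟨t,⟨t,e⟩⟩⟩

For [[Lee Zoe] some] to have type ⟨t,e⟩ with some of type t, [Lee Zoe] must be the function: [Lee Zoe] : ⟨t,⟨t,e⟩⟩.
For [Lee Zoe] to have type ⟨t,⟨t,e⟩⟩ with Lee of type ⟨t,t⟩, Zoe must be the function: Zoe : ⟨⟨t,t⟩,⟨t,⟨t,e⟩⟩⟩.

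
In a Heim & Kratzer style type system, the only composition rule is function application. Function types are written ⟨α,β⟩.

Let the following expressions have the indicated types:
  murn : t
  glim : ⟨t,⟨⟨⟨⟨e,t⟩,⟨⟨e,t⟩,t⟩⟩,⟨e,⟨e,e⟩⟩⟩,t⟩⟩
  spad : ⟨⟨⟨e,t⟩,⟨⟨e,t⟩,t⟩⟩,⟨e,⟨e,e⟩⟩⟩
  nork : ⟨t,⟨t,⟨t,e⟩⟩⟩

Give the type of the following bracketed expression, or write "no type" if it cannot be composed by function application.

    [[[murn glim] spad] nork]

⟨t,⟨t,e⟩⟩

[murn glim]: glim is ⟨t,⟨⟨⟨⟨e,t⟩,⟨⟨e,t⟩,t⟩⟩,⟨e,⟨e,e⟩⟩⟩,t⟩⟩, murn is t; result ⟨⟨⟨⟨e,t⟩,⟨⟨e,t⟩,t⟩⟩,⟨e,⟨e,e⟩⟩⟩,t⟩.
[[murn glim] spad]: [murn glim] is ⟨⟨⟨⟨e,t⟩,⟨⟨e,t⟩,t⟩⟩,⟨e,⟨e,e⟩⟩⟩,t⟩, spad is ⟨⟨⟨e,t⟩,⟨⟨e,t⟩,t⟩⟩,⟨e,⟨e,e⟩⟩⟩; result t.
[[[murn glim] spad] nork]: nork is ⟨t,⟨t,⟨t,e⟩⟩⟩, [[murn glim] spad] is t; result ⟨t,⟨t,e⟩⟩.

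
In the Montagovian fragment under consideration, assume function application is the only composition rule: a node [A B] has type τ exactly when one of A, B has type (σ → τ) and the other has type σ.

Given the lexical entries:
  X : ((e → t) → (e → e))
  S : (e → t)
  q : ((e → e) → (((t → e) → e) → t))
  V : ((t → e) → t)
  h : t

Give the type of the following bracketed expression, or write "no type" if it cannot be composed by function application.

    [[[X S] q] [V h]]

no type

[X S]: functor X : ((e → t) → (e → e)), argument S : (e → t); result (e → e).
[[X S] q]: functor q : ((e → e) → (((t → e) → e) → t)), argument [X S] : (e → e); result (((t → e) → e) → t).
[V h]: ((t → e) → t) and t cannot combine by function application — type clash.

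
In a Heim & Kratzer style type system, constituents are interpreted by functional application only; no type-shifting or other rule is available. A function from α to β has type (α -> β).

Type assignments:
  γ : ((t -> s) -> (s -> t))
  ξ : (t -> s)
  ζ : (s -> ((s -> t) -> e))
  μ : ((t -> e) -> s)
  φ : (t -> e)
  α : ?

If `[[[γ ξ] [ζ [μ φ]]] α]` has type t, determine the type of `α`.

For [[[γ ξ] [ζ [μ φ]]] α] to have type t with [[γ ξ] [ζ [μ φ]]] of type e, α must be the function: α : (e -> t).

(e -> t)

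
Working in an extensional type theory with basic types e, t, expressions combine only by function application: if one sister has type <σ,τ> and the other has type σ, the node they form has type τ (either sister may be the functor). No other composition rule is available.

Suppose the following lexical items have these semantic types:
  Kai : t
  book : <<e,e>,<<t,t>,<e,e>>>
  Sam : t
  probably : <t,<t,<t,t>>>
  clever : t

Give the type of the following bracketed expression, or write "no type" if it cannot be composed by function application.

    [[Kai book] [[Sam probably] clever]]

[Kai book]: t and <<e,e>,<<t,t>,<e,e>>> cannot combine by function application — type clash.

no type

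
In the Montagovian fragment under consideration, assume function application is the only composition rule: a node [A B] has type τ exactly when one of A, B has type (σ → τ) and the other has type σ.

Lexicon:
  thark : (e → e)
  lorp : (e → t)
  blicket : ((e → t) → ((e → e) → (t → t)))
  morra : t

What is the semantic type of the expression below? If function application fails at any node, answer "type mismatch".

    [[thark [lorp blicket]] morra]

At [lorp blicket], blicket : ((e → t) → ((e → e) → (t → t))) takes lorp : (e → t), giving ((e → e) → (t → t)).
At [thark [lorp blicket]], [lorp blicket] : ((e → e) → (t → t)) takes thark : (e → e), giving (t → t).
At [[thark [lorp blicket]] morra], [thark [lorp blicket]] : (t → t) takes morra : t, giving t.

t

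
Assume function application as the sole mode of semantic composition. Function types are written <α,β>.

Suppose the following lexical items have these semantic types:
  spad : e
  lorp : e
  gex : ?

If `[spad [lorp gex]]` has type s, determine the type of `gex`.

<e,<e,s>>

At [spad [lorp gex]] (required: s): spad is e, which is not a function with range s; hence [lorp gex] is the functor — type <e,s>.
At [lorp gex] (required: <e,s>): lorp is e, which is not a function with range <e,s>; hence gex is the functor — type <e,<e,s>>.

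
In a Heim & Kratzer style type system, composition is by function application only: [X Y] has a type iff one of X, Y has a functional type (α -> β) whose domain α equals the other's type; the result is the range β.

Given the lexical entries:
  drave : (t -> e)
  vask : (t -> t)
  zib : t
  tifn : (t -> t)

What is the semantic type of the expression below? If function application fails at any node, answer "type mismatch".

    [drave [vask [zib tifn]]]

e

At [zib tifn], tifn : (t -> t) takes zib : t, giving t.
At [vask [zib tifn]], vask : (t -> t) takes [zib tifn] : t, giving t.
At [drave [vask [zib tifn]]], drave : (t -> e) takes [vask [zib tifn]] : t, giving e.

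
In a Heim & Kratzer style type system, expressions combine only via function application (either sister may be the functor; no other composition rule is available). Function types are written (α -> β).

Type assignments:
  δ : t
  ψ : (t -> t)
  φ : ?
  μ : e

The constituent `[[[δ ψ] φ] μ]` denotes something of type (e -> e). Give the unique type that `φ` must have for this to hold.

[[[δ ψ] φ] μ] is required to be (e -> e). μ : e cannot yield (e -> e) as functor, so [[δ ψ] φ] : (e -> (e -> e)).
[[δ ψ] φ] is required to be (e -> (e -> e)). [δ ψ] : t cannot yield (e -> (e -> e)) as functor, so φ : (t -> (e -> (e -> e))).

(t -> (e -> (e -> e)))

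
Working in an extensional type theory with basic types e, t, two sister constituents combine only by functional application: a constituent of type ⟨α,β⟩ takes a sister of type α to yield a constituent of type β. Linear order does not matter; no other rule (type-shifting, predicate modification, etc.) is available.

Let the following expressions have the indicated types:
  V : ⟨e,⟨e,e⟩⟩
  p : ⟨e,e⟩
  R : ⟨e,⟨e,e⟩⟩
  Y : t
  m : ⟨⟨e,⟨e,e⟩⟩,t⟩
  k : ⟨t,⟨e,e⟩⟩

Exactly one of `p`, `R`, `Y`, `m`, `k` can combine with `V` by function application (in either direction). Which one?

m

p : ⟨e,e⟩ — no; V wants e, and p wants e.
R : ⟨e,⟨e,e⟩⟩ — no; V wants e, and R wants e.
Y : t — no; V wants e, and Y wants nothing (atomic).
m — combines: m : ⟨⟨e,⟨e,e⟩⟩,t⟩ takes V : ⟨e,⟨e,e⟩⟩ as argument, giving t.
k : ⟨t,⟨e,e⟩⟩ — no; V wants e, and k wants t.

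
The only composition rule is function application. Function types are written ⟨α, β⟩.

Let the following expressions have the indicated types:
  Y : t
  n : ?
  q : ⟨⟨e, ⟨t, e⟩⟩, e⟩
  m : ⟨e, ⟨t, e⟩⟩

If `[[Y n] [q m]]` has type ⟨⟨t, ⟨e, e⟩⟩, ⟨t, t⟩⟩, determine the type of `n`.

At [[Y n] [q m]] (required: ⟨⟨t, ⟨e, e⟩⟩, ⟨t, t⟩⟩): [q m] is e, which is not a function with range ⟨⟨t, ⟨e, e⟩⟩, ⟨t, t⟩⟩; hence [Y n] is the functor — type ⟨e, ⟨⟨t, ⟨e, e⟩⟩, ⟨t, t⟩⟩⟩.
At [Y n] (required: ⟨e, ⟨⟨t, ⟨e, e⟩⟩, ⟨t, t⟩⟩⟩): Y is t, which is not a function with range ⟨e, ⟨⟨t, ⟨e, e⟩⟩, ⟨t, t⟩⟩⟩; hence n is the functor — type ⟨t, ⟨e, ⟨⟨t, ⟨e, e⟩⟩, ⟨t, t⟩⟩⟩⟩.

⟨t, ⟨e, ⟨⟨t, ⟨e, e⟩⟩, ⟨t, t⟩⟩⟩⟩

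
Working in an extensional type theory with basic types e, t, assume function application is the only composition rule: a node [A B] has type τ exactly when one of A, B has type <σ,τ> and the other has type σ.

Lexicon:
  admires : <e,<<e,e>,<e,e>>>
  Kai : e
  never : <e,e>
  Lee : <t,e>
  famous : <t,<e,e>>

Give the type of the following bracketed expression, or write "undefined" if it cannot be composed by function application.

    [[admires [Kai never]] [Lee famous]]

[Kai never]: <e,e> applied to e yields e.
[admires [Kai never]]: <e,<<e,e>,<e,e>>> applied to e yields <<e,e>,<e,e>>.
[Lee famous]: <t,e> and <t,<e,e>> cannot combine by function application — type clash.

undefined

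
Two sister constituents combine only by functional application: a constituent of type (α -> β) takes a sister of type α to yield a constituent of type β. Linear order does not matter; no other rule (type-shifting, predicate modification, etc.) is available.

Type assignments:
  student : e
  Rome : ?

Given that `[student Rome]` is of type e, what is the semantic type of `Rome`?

(e -> e)

For [student Rome] to have type e with student of type e, Rome must be the function: Rome : (e -> e).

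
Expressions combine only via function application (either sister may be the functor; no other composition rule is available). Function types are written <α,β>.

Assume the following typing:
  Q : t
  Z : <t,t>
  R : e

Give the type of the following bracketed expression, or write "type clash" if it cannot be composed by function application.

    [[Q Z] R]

At [Q Z], Z : <t,t> takes Q : t, giving t.
[[Q Z] R]: t with e — neither is a function whose domain matches the other; composition fails here.

type clash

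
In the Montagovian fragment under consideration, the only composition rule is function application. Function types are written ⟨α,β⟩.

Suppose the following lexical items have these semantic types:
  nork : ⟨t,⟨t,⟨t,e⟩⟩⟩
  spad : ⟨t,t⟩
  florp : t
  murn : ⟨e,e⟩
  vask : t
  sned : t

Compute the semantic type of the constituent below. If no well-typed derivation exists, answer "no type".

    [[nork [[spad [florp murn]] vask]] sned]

[florp murn]: t and ⟨e,e⟩ cannot combine by function application — type clash.

no type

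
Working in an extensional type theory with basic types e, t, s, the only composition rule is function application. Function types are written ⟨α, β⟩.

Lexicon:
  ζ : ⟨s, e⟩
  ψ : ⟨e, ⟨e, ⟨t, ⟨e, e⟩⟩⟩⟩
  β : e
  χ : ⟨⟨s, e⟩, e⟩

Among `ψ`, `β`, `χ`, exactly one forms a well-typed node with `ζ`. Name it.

χ

ψ : ⟨e, ⟨e, ⟨t, ⟨e, e⟩⟩⟩⟩ — does not combine with ζ.
β : e — does not combine with ζ.
χ — combines: χ : ⟨⟨s, e⟩, e⟩ takes ζ : ⟨s, e⟩ as argument, giving e.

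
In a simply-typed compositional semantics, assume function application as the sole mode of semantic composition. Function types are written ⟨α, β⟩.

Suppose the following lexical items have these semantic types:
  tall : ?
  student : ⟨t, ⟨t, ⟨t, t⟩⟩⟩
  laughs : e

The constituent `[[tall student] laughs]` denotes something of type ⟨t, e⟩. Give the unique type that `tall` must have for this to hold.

For [[tall student] laughs] to have type ⟨t, e⟩ with laughs of type e, [tall student] must be the function: [tall student] : ⟨e, ⟨t, e⟩⟩.
For [tall student] to have type ⟨e, ⟨t, e⟩⟩ with student of type ⟨t, ⟨t, ⟨t, t⟩⟩⟩, tall must be the function: tall : ⟨⟨t, ⟨t, ⟨t, t⟩⟩⟩, ⟨e, ⟨t, e⟩⟩⟩.

⟨⟨t, ⟨t, ⟨t, t⟩⟩⟩, ⟨e, ⟨t, e⟩⟩⟩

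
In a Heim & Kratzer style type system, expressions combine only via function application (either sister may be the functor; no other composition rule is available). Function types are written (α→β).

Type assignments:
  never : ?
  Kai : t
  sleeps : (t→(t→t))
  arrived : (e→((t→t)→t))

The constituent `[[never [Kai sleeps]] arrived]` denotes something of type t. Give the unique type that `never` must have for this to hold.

[[never [Kai sleeps]] arrived] is required to be t. arrived : (e→((t→t)→t)) cannot yield t as functor, so [never [Kai sleeps]] : ((e→((t→t)→t))→t).
[never [Kai sleeps]] is required to be ((e→((t→t)→t))→t). [Kai sleeps] : (t→t) cannot yield ((e→((t→t)→t))→t) as functor, so never : ((t→t)→((e→((t→t)→t))→t)).

((t→t)→((e→((t→t)→t))→t))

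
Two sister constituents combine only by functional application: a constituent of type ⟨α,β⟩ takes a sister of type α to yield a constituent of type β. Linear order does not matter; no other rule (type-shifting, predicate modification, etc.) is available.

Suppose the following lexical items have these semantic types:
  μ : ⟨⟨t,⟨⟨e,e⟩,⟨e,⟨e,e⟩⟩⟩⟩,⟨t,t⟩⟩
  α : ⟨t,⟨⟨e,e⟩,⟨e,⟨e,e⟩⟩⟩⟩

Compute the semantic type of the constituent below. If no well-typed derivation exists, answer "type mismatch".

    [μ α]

⟨t,t⟩

[μ α]: functor μ : ⟨⟨t,⟨⟨e,e⟩,⟨e,⟨e,e⟩⟩⟩⟩,⟨t,t⟩⟩, argument α : ⟨t,⟨⟨e,e⟩,⟨e,⟨e,e⟩⟩⟩⟩; result ⟨t,t⟩.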